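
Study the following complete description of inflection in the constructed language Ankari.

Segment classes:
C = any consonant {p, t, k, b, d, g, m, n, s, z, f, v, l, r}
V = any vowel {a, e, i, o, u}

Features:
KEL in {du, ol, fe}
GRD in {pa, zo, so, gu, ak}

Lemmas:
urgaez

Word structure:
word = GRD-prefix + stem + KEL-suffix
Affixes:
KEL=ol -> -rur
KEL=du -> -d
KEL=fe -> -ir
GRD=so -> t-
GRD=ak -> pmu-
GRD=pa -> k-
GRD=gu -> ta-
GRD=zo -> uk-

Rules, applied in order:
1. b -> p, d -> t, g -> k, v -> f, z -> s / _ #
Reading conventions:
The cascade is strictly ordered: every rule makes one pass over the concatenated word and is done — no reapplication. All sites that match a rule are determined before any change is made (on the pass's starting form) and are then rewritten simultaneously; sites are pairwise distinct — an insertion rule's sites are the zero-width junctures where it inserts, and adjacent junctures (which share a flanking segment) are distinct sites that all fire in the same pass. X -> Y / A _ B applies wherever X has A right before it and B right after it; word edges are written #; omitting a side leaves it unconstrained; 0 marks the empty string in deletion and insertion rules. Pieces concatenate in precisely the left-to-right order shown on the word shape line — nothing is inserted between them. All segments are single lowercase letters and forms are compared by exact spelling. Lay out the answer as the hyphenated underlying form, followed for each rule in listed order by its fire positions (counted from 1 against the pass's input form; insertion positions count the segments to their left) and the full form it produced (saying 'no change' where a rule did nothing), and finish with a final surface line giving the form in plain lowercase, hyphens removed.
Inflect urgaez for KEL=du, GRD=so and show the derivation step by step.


underlying: t-urgaez-d
1. b -> p, d -> t, g -> k, v -> f, z -> s / _ #: fires at position(s) 8: turgaezt
surface: turgaezt


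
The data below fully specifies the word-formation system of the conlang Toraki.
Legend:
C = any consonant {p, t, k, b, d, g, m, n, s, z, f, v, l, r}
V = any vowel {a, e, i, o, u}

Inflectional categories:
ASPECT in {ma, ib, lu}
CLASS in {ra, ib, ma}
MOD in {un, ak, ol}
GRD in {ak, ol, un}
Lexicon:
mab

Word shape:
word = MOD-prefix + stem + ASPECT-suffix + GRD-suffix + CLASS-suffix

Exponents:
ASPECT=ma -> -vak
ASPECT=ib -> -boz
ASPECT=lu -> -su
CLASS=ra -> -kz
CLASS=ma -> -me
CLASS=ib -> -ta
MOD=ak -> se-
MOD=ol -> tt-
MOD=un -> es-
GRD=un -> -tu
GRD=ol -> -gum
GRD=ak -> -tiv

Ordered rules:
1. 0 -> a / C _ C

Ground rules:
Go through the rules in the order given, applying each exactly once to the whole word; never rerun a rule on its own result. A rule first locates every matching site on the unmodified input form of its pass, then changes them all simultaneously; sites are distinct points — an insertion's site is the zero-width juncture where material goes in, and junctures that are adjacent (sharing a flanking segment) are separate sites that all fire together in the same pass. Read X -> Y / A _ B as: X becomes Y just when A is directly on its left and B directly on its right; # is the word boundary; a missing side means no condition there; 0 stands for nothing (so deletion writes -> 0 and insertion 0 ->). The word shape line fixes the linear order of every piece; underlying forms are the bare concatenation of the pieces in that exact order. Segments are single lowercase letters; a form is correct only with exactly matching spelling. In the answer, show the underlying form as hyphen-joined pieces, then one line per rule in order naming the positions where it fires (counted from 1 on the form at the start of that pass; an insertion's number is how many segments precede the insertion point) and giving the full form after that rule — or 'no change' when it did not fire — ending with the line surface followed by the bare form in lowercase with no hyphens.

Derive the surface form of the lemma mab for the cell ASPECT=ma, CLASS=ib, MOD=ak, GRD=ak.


underlying: se-mab-vak-tiv-ta
1. 0 -> a / C _ C: inserts after position(s) 5, 8, 11: semabavakativata
surface: semabavakativata


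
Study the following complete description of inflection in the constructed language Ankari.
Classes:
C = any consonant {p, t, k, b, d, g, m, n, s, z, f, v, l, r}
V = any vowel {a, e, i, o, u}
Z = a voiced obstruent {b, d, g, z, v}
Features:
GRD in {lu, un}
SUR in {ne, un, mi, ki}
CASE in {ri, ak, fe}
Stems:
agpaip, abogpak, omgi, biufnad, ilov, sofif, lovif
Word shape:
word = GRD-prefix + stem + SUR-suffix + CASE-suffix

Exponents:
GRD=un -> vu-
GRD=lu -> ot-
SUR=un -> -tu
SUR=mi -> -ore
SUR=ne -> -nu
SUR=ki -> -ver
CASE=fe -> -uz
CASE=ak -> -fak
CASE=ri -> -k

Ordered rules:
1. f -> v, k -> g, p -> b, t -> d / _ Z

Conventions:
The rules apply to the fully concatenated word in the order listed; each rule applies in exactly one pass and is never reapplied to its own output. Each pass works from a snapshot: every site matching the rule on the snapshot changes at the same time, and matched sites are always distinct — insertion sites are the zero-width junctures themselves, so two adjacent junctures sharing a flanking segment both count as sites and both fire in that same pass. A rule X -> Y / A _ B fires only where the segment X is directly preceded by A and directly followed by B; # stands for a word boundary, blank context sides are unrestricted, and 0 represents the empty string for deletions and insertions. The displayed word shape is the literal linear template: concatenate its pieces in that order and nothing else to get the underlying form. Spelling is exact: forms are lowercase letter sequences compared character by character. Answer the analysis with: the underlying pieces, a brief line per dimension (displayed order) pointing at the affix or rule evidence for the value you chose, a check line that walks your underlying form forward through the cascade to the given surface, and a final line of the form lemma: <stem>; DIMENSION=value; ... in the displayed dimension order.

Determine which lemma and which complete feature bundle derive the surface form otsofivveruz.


underlying: ot-sofif-ver-uz
GRD=lu - signalled by the affix ot-
SUR=ki - signalled by the affix -ver
CASE=fe - signalled by the affix -uz
check: otsofifveruz -> otsofivveruz
lemma: sofif; GRD=lu; SUR=ki; CASE=fe


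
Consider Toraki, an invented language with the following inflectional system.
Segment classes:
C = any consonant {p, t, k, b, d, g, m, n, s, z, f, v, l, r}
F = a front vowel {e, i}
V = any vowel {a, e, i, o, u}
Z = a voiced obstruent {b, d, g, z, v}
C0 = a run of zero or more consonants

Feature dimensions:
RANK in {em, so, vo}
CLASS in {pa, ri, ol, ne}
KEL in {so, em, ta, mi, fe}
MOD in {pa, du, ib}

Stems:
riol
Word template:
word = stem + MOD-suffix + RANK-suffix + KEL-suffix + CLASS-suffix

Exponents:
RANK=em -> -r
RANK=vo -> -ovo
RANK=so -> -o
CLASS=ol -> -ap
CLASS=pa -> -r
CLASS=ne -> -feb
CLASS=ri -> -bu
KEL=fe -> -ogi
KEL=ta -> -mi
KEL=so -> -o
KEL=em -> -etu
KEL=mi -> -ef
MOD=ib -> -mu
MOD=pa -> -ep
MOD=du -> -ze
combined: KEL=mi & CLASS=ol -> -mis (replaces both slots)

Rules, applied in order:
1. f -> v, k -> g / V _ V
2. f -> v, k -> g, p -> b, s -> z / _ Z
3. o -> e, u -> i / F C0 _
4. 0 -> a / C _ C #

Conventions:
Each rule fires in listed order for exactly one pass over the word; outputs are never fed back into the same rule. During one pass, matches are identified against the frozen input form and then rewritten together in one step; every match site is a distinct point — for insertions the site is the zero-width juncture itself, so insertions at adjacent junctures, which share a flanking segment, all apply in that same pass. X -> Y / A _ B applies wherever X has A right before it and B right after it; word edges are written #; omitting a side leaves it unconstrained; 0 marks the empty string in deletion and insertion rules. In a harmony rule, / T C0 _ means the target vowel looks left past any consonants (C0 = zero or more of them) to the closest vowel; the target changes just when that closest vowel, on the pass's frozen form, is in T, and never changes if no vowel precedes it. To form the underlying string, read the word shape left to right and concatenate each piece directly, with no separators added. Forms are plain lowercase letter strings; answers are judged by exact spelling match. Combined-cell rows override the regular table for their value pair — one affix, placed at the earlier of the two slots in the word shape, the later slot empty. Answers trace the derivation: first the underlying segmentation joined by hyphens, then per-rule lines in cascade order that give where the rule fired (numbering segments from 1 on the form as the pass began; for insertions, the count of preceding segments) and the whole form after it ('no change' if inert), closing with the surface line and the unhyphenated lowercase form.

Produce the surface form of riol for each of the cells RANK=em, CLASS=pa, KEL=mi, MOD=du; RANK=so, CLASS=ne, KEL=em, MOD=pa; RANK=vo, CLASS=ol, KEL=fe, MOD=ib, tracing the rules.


cell RANK=em, CLASS=pa, KEL=mi, MOD=du:
underlying: riol-ze-r-ef-r
1. f -> v, k -> g / V _ V: no change
2. f -> v, k -> g, p -> b, s -> z / _ Z: no change
3. o -> e, u -> i / F C0 _: fires at position(s) 3: rielzerefr
4. 0 -> a / C _ C #: inserts after position(s) 9: rielzerefar
surface: rielzerefar

cell RANK=so, CLASS=ne, KEL=em, MOD=pa:
underlying: riol-ep-o-etu-feb
1. f -> v, k -> g / V _ V: fires at position(s) 11: riolepoetuveb
2. f -> v, k -> g, p -> b, s -> z / _ Z: no change
3. o -> e, u -> i / F C0 _: fires at position(s) 3, 7, 10: rielepeetiveb
4. 0 -> a / C _ C #: no change
surface: rielepeetiveb

cell RANK=vo, CLASS=ol, KEL=fe, MOD=ib:
underlying: riol-mu-ovo-ogi-ap
1. f -> v, k -> g / V _ V: no change
2. f -> v, k -> g, p -> b, s -> z / _ Z: no change
3. o -> e, u -> i / F C0 _: fires at position(s) 3: rielmuovoogiap
4. 0 -> a / C _ C #: no change
surface: rielmuovoogiap


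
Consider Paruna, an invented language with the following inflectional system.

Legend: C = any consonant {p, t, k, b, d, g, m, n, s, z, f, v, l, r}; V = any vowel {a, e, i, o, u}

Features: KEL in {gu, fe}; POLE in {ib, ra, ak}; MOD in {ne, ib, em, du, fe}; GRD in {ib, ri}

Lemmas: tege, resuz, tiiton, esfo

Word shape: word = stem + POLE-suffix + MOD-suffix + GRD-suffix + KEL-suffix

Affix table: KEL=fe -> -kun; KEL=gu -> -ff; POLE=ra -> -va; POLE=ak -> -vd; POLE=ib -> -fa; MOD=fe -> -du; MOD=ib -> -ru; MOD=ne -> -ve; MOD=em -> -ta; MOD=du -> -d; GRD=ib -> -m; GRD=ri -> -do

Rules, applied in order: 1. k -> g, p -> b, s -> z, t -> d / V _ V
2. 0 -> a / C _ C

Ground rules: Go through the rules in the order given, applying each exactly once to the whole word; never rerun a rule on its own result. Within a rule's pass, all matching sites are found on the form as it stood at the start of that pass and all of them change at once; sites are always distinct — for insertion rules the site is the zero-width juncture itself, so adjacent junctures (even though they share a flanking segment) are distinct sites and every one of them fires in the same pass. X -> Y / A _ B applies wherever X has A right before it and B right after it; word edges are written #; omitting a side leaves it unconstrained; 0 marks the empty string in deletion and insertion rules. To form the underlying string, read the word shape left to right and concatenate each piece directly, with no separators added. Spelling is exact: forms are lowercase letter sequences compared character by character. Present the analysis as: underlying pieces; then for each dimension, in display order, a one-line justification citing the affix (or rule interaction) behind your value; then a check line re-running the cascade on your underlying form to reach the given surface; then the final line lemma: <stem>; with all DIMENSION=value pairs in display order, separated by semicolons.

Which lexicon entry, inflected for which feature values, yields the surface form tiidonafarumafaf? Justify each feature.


underlying: tiiton-fa-ru-m-ff
KEL=gu - signalled by the affix -ff
POLE=ib - signalled by the affix -fa
MOD=ib - signalled by the affix -ru
GRD=ib - signalled by the affix -m
check: tiitonfarumff -> tiidonfarumff -> tiidonafarumafaf
lemma: tiiton; KEL=gu; POLE=ib; MOD=ib; GRD=ib


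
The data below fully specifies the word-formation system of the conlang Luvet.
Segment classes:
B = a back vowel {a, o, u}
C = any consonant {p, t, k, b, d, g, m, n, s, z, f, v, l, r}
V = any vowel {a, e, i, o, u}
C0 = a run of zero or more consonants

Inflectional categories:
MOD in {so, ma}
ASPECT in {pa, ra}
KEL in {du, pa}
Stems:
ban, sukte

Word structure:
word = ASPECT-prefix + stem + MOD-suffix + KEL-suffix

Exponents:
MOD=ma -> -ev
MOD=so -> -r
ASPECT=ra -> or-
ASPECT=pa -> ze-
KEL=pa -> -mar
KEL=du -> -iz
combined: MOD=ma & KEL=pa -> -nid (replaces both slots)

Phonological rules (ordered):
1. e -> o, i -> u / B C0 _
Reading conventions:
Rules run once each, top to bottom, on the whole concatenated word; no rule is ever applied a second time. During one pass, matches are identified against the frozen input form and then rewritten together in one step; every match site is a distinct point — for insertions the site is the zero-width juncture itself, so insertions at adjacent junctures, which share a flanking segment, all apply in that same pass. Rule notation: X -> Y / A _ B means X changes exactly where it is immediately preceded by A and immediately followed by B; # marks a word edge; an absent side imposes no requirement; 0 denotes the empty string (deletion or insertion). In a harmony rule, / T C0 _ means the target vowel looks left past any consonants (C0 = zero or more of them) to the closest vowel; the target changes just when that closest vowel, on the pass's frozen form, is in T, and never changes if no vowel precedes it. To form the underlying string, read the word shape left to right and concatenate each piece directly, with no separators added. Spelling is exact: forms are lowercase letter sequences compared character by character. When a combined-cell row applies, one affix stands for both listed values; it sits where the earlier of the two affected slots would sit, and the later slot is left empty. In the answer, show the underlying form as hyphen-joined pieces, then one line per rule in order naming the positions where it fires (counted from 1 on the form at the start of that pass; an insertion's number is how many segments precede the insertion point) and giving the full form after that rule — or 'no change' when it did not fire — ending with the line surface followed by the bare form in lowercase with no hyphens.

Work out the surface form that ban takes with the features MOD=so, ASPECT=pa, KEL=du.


underlying: ze-ban-r-iz
1. e -> o, i -> u / B C0 _: fires at position(s) 7: zebanruz
surface: zebanruz


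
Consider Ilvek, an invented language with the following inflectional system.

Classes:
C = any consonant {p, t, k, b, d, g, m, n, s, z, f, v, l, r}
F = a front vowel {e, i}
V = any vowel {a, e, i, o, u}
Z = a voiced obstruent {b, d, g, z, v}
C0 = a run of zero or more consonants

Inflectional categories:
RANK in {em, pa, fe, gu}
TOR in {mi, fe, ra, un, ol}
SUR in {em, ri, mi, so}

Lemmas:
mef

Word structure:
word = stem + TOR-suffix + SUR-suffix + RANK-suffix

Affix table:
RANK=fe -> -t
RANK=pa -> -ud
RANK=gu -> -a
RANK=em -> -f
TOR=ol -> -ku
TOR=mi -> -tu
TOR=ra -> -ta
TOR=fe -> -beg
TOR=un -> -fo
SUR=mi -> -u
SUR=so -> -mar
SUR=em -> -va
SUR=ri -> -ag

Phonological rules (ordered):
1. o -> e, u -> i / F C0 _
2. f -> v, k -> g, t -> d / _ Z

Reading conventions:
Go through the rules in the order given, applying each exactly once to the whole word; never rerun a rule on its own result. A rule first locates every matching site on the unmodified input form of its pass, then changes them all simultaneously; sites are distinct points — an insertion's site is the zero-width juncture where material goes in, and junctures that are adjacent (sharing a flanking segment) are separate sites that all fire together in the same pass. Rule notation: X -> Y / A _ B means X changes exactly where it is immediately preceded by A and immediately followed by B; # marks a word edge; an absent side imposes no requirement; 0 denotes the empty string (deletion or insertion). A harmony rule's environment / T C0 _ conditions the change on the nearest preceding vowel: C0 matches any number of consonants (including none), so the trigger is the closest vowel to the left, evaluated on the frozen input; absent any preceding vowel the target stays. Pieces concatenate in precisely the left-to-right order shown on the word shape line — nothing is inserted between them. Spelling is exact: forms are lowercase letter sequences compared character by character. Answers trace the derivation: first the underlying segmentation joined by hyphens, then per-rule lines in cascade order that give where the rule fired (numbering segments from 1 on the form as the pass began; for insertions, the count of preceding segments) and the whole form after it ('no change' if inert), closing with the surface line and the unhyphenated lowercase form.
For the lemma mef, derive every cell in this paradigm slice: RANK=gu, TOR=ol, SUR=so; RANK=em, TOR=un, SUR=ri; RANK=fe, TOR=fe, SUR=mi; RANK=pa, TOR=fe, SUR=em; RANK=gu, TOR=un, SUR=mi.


cell RANK=gu, TOR=ol, SUR=so:
underlying: mef-ku-mar-a
1. o -> e, u -> i / F C0 _: fires at position(s) 5: mefkimara
2. f -> v, k -> g, t -> d / _ Z: no change
surface: mefkimara

cell RANK=em, TOR=un, SUR=ri:
underlying: mef-fo-ag-f
1. o -> e, u -> i / F C0 _: fires at position(s) 5: meffeagf
2. f -> v, k -> g, t -> d / _ Z: no change
surface: meffeagf

cell RANK=fe, TOR=fe, SUR=mi:
underlying: mef-beg-u-t
1. o -> e, u -> i / F C0 _: fires at position(s) 7: mefbegit
2. f -> v, k -> g, t -> d / _ Z: fires at position(s) 3: mevbegit
surface: mevbegit

cell RANK=pa, TOR=fe, SUR=em:
underlying: mef-beg-va-ud
1. o -> e, u -> i / F C0 _: no change
2. f -> v, k -> g, t -> d / _ Z: fires at position(s) 3: mevbegvaud
surface: mevbegvaud

cell RANK=gu, TOR=un, SUR=mi:
underlying: mef-fo-u-a
1. o -> e, u -> i / F C0 _: fires at position(s) 5: meffeua
2. f -> v, k -> g, t -> d / _ Z: no change
surface: meffeua


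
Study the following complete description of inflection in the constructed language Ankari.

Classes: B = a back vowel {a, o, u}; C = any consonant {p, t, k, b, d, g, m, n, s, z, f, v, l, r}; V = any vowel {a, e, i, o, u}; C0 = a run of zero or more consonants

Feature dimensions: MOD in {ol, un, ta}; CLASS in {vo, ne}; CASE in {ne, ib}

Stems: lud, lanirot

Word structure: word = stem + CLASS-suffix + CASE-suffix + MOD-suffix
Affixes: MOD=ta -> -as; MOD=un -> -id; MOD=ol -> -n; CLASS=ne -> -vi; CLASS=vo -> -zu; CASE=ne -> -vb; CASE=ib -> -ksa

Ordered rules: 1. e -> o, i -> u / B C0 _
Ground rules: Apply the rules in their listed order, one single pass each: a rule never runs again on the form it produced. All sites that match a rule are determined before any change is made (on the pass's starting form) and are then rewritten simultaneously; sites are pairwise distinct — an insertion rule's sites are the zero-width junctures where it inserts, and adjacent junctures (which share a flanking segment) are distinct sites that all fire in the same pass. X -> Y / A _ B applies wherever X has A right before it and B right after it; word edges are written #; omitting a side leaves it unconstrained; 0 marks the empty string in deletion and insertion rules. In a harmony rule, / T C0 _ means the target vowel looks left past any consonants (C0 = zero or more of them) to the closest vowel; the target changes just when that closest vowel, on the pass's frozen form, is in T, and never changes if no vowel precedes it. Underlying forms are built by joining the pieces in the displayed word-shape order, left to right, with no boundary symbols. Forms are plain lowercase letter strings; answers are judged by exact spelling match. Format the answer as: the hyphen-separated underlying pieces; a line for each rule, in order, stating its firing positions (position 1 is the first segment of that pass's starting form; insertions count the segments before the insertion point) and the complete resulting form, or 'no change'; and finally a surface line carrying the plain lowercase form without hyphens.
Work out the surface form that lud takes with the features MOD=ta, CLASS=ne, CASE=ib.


underlying: lud-vi-ksa-as
1. e -> o, i -> u / B C0 _: fires at position(s) 5: ludvuksaas
surface: ludvuksaas


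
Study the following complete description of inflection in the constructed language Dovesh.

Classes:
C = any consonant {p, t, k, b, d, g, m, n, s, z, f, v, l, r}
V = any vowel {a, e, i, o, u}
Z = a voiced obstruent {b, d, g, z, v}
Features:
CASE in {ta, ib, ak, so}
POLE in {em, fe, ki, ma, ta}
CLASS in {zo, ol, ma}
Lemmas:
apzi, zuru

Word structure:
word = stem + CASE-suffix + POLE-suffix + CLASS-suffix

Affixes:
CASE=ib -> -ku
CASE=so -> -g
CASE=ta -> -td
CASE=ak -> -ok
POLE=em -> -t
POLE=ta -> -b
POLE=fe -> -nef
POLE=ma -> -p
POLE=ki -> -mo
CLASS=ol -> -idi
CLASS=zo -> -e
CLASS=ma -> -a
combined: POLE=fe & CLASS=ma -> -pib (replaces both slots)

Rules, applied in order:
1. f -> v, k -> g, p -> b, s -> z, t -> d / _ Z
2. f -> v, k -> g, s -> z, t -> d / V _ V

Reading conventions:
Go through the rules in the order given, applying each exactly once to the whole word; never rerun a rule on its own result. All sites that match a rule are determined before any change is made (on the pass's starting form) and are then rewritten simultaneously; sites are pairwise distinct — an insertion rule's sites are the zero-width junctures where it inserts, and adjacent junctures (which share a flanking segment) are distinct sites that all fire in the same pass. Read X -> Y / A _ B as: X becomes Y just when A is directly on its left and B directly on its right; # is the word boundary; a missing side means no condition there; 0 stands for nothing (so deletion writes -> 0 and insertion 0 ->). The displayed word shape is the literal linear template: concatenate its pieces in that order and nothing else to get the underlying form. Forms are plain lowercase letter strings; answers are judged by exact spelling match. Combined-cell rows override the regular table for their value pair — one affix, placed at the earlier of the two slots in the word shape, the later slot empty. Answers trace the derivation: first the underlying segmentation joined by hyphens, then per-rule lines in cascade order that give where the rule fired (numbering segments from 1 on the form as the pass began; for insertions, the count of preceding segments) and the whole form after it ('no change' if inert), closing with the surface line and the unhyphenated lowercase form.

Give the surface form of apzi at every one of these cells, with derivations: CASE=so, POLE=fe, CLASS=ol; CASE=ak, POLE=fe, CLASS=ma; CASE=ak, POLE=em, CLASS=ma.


cell CASE=so, POLE=fe, CLASS=ol:
underlying: apzi-g-nef-idi
1. f -> v, k -> g, p -> b, s -> z, t -> d / _ Z: fires at position(s) 2: abzignefidi
2. f -> v, k -> g, s -> z, t -> d / V _ V: fires at position(s) 8: abzignevidi
surface: abzignevidi

cell CASE=ak, POLE=fe, CLASS=ma:
underlying: apzi-ok-pib
1. f -> v, k -> g, p -> b, s -> z, t -> d / _ Z: fires at position(s) 2: abziokpib
2. f -> v, k -> g, s -> z, t -> d / V _ V: no change
surface: abziokpib

cell CASE=ak, POLE=em, CLASS=ma:
underlying: apzi-ok-t-a
1. f -> v, k -> g, p -> b, s -> z, t -> d / _ Z: fires at position(s) 2: abziokta
2. f -> v, k -> g, s -> z, t -> d / V _ V: no change
surface: abziokta


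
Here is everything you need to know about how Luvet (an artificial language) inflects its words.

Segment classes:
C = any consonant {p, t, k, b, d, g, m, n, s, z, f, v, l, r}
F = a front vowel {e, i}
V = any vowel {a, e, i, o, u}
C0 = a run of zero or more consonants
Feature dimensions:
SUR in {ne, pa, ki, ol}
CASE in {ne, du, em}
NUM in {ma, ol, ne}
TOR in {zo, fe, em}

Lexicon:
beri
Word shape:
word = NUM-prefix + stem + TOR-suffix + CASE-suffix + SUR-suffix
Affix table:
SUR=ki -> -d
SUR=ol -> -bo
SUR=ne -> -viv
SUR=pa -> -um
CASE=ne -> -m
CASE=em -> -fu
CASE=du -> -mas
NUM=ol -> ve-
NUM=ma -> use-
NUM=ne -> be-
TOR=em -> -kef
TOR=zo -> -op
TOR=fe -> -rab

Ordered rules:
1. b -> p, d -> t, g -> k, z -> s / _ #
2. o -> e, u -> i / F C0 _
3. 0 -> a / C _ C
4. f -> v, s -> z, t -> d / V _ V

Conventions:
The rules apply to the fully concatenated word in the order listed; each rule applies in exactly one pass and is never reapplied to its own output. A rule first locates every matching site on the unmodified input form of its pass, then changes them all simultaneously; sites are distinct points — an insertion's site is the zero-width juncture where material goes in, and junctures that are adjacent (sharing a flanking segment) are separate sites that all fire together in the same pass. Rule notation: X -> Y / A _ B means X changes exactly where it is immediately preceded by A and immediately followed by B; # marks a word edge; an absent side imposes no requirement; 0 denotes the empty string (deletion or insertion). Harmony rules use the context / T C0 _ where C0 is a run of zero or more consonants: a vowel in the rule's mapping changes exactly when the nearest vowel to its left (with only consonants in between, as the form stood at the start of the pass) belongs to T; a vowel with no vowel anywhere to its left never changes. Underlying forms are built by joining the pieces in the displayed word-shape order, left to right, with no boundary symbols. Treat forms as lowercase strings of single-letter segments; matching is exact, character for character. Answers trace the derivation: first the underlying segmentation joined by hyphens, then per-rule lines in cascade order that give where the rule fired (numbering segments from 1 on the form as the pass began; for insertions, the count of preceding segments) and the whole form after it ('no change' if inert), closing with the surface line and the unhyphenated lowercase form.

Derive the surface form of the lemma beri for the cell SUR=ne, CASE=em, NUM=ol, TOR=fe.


underlying: ve-beri-rab-fu-viv
1. b -> p, d -> t, g -> k, z -> s / _ #: no change
2. o -> e, u -> i / F C0 _: no change
3. 0 -> a / C _ C: inserts after position(s) 9: veberirabafuviv
4. f -> v, s -> z, t -> d / V _ V: fires at position(s) 11: veberirabavuviv
surface: veberirabavuviv


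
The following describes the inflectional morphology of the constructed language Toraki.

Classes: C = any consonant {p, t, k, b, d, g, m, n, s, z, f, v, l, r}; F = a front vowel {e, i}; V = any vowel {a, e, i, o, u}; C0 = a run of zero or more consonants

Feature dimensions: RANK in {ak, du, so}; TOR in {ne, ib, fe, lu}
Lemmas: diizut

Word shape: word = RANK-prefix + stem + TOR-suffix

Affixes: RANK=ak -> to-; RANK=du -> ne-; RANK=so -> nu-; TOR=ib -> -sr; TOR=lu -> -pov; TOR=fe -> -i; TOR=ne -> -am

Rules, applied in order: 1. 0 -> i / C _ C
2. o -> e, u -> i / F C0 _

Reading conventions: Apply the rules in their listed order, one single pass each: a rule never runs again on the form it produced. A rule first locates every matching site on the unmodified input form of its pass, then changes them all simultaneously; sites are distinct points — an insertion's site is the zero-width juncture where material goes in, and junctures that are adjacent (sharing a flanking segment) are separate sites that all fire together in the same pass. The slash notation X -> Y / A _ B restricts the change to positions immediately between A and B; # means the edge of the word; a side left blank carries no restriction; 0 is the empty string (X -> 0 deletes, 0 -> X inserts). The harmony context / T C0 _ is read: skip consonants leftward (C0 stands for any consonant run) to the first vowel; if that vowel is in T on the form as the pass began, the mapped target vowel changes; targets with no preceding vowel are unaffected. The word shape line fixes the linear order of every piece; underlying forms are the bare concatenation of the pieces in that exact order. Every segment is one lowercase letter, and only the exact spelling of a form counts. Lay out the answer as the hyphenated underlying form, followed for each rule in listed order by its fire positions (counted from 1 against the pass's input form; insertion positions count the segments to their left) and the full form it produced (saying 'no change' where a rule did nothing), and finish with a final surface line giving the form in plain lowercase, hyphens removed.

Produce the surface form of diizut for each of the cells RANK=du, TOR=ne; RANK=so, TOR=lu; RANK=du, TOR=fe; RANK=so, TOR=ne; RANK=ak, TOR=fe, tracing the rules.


cell RANK=du, TOR=ne:
underlying: ne-diizut-am
1. 0 -> i / C _ C: no change
2. o -> e, u -> i / F C0 _: fires at position(s) 7: nediizitam
surface: nediizitam

cell RANK=so, TOR=lu:
underlying: nu-diizut-pov
1. 0 -> i / C _ C: inserts after position(s) 8: nudiizutipov
2. o -> e, u -> i / F C0 _: fires at position(s) 7, 11: nudiizitipev
surface: nudiizitipev

cell RANK=du, TOR=fe:
underlying: ne-diizut-i
1. 0 -> i / C _ C: no change
2. o -> e, u -> i / F C0 _: fires at position(s) 7: nediiziti
surface: nediiziti

cell RANK=so, TOR=ne:
underlying: nu-diizut-am
1. 0 -> i / C _ C: no change
2. o -> e, u -> i / F C0 _: fires at position(s) 7: nudiizitam
surface: nudiizitam

cell RANK=ak, TOR=fe:
underlying: to-diizut-i
1. 0 -> i / C _ C: no change
2. o -> e, u -> i / F C0 _: fires at position(s) 7: todiiziti
surface: todiiziti


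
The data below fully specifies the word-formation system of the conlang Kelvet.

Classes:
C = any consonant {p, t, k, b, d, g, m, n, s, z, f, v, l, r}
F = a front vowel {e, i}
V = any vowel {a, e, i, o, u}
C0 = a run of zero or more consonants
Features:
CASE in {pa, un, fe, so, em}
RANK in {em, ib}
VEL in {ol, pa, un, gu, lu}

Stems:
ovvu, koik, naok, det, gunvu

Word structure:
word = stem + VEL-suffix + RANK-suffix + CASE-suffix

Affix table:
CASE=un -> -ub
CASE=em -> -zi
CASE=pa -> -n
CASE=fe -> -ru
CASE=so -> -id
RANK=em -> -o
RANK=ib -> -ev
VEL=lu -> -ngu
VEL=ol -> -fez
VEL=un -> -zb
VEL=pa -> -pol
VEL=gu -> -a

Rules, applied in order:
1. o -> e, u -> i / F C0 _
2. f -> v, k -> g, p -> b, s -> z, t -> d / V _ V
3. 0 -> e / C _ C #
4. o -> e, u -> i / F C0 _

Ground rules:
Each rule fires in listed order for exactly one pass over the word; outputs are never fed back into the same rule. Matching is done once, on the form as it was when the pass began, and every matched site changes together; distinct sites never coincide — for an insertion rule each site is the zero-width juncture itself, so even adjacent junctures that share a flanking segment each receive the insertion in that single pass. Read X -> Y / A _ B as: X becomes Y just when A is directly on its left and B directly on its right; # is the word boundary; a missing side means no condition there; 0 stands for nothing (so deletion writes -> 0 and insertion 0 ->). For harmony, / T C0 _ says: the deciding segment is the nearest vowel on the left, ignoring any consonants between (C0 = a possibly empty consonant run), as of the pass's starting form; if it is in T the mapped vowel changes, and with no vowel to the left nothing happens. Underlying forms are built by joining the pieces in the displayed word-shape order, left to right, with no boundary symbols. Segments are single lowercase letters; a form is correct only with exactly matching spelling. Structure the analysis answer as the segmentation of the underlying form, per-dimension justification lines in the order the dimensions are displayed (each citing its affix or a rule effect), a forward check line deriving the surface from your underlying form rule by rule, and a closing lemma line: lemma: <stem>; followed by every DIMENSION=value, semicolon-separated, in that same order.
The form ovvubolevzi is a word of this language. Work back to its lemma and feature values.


underlying: ovvu-pol-ev-zi
CASE=em - signalled by the affix -zi
RANK=ib - signalled by the affix -ev
VEL=pa - signalled by the affix -pol
check: ovvupolevzi -> ovvupolevzi -> ovvubolevzi -> ovvubolevzi -> ovvubolevzi
lemma: ovvu; CASE=em; RANK=ib; VEL=pa


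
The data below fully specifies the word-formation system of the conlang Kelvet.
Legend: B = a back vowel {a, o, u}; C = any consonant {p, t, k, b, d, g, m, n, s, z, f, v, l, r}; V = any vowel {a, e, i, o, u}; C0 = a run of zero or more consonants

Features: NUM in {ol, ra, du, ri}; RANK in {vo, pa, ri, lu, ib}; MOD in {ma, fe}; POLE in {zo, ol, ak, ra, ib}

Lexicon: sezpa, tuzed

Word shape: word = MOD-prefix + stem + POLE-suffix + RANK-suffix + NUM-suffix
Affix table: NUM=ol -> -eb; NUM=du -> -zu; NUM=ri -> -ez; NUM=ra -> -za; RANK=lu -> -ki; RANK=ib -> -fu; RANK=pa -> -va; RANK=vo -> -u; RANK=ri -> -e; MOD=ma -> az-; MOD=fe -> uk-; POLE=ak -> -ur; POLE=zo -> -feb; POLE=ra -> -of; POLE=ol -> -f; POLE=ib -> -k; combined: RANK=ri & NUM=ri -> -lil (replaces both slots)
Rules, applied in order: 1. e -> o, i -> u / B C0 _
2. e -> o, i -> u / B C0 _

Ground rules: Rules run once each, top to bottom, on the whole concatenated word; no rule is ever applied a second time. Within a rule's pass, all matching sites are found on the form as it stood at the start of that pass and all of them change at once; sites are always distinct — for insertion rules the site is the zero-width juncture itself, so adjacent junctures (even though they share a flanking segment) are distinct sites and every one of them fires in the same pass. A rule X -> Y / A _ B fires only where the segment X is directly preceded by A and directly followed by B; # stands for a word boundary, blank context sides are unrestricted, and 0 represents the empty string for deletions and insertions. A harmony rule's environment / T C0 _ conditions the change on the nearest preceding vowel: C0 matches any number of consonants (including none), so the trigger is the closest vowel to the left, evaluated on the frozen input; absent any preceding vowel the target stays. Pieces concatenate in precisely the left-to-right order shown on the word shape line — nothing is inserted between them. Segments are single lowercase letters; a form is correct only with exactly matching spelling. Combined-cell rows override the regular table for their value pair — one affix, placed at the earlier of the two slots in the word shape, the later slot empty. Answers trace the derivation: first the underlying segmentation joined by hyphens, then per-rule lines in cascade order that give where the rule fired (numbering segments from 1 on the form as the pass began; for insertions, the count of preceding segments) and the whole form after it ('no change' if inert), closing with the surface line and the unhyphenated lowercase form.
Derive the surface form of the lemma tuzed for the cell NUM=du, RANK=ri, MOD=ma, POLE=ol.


underlying: az-tuzed-f-e-zu
1. e -> o, i -> u / B C0 _: fires at position(s) 6: aztuzodfezu
2. e -> o, i -> u / B C0 _: fires at position(s) 9: aztuzodfozu
surface: aztuzodfozu


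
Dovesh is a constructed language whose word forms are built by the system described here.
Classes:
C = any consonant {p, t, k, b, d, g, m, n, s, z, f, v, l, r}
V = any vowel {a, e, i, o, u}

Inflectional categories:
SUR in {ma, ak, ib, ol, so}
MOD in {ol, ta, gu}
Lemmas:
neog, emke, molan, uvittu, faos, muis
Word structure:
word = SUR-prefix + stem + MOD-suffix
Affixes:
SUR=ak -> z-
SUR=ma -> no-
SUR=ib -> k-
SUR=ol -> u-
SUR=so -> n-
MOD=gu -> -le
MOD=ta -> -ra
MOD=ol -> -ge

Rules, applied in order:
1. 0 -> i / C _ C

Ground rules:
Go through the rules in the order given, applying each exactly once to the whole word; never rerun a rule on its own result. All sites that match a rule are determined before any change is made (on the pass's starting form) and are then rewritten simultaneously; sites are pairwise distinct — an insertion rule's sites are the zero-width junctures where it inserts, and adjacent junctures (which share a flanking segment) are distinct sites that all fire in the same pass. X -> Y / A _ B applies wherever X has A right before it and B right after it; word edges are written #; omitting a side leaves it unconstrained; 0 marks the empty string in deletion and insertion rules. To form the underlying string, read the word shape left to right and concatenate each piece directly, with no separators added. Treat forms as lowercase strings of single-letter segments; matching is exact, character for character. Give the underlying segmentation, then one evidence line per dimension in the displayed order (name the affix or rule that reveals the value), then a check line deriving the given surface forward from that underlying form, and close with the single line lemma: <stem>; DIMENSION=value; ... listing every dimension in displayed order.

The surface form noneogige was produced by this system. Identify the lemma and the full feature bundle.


underlying: no-neog-ge
SUR=ma - signalled by the affix no-
MOD=ol - signalled by the affix -ge
check: noneogge -> noneogige
lemma: neog; SUR=ma; MOD=ol


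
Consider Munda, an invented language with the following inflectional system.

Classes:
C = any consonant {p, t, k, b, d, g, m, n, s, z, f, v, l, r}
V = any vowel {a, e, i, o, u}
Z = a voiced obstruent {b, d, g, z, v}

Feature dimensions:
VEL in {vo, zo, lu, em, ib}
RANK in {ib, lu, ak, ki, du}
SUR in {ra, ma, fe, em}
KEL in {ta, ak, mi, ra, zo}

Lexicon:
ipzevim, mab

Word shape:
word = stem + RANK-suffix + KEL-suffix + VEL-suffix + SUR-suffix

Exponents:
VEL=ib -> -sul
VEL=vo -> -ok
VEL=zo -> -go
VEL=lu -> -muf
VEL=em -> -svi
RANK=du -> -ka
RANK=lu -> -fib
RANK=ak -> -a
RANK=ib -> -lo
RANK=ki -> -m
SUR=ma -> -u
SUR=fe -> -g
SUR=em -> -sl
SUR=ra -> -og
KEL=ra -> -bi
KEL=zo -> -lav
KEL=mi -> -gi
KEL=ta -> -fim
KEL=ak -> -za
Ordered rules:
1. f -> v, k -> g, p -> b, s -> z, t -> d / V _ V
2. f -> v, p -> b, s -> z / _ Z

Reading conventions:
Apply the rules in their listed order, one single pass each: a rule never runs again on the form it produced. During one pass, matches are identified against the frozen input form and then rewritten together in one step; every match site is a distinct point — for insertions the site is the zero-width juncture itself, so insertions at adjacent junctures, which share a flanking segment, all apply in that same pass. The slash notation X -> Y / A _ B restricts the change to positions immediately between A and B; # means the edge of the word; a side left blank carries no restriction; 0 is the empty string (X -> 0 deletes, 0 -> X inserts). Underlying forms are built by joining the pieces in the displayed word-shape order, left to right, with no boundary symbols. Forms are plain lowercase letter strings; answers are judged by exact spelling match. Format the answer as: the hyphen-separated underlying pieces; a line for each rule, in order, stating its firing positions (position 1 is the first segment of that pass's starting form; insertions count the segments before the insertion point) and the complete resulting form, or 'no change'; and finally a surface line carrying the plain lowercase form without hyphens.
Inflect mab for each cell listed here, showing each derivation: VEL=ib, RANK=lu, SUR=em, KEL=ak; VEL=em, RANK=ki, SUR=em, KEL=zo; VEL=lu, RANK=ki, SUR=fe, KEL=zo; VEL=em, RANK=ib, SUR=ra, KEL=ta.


cell VEL=ib, RANK=lu, SUR=em, KEL=ak:
underlying: mab-fib-za-sul-sl
1. f -> v, k -> g, p -> b, s -> z, t -> d / V _ V: fires at position(s) 9: mabfibzazulsl
2. f -> v, p -> b, s -> z / _ Z: no change
surface: mabfibzazulsl

cell VEL=em, RANK=ki, SUR=em, KEL=zo:
underlying: mab-m-lav-svi-sl
1. f -> v, k -> g, p -> b, s -> z, t -> d / V _ V: no change
2. f -> v, p -> b, s -> z / _ Z: fires at position(s) 8: mabmlavzvisl
surface: mabmlavzvisl

cell VEL=lu, RANK=ki, SUR=fe, KEL=zo:
underlying: mab-m-lav-muf-g
1. f -> v, k -> g, p -> b, s -> z, t -> d / V _ V: no change
2. f -> v, p -> b, s -> z / _ Z: fires at position(s) 10: mabmlavmuvg
surface: mabmlavmuvg

cell VEL=em, RANK=ib, SUR=ra, KEL=ta:
underlying: mab-lo-fim-svi-og
1. f -> v, k -> g, p -> b, s -> z, t -> d / V _ V: fires at position(s) 6: mablovimsviog
2. f -> v, p -> b, s -> z / _ Z: fires at position(s) 9: mablovimzviog
surface: mablovimzviog


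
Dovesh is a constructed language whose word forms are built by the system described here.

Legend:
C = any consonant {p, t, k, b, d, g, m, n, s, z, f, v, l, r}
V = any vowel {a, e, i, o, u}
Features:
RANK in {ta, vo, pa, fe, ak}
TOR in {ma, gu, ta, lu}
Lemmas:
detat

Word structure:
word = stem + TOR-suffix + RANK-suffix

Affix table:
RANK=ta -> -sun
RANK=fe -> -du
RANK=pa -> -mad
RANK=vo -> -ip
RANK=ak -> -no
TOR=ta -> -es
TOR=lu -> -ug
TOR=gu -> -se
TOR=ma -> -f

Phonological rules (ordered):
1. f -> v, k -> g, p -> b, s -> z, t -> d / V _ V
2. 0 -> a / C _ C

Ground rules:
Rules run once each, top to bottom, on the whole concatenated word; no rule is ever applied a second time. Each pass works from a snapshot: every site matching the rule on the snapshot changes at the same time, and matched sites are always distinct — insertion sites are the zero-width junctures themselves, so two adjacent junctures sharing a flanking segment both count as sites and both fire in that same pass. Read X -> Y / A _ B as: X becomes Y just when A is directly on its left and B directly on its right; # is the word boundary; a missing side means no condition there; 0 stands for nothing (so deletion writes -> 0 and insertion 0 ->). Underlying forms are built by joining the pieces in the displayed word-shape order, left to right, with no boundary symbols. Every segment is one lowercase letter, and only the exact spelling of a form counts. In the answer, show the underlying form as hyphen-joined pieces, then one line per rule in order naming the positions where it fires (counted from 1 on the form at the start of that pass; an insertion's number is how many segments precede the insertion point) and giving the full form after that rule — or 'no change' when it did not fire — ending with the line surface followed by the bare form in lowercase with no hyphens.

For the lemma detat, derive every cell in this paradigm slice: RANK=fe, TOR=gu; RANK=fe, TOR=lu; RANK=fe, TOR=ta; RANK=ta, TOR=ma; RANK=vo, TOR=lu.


cell RANK=fe, TOR=gu:
underlying: detat-se-du
1. f -> v, k -> g, p -> b, s -> z, t -> d / V _ V: fires at position(s) 3: dedatsedu
2. 0 -> a / C _ C: inserts after position(s) 5: dedatasedu
surface: dedatasedu

cell RANK=fe, TOR=lu:
underlying: detat-ug-du
1. f -> v, k -> g, p -> b, s -> z, t -> d / V _ V: fires at position(s) 3, 5: dedadugdu
2. 0 -> a / C _ C: inserts after position(s) 7: dedadugadu
surface: dedadugadu

cell RANK=fe, TOR=ta:
underlying: detat-es-du
1. f -> v, k -> g, p -> b, s -> z, t -> d / V _ V: fires at position(s) 3, 5: dedadesdu
2. 0 -> a / C _ C: inserts after position(s) 7: dedadesadu
surface: dedadesadu

cell RANK=ta, TOR=ma:
underlying: detat-f-sun
1. f -> v, k -> g, p -> b, s -> z, t -> d / V _ V: fires at position(s) 3: dedatfsun
2. 0 -> a / C _ C: inserts after position(s) 5, 6: dedatafasun
surface: dedatafasun

cell RANK=vo, TOR=lu:
underlying: detat-ug-ip
1. f -> v, k -> g, p -> b, s -> z, t -> d / V _ V: fires at position(s) 3, 5: dedadugip
2. 0 -> a / C _ C: no change
surface: dedadugip
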